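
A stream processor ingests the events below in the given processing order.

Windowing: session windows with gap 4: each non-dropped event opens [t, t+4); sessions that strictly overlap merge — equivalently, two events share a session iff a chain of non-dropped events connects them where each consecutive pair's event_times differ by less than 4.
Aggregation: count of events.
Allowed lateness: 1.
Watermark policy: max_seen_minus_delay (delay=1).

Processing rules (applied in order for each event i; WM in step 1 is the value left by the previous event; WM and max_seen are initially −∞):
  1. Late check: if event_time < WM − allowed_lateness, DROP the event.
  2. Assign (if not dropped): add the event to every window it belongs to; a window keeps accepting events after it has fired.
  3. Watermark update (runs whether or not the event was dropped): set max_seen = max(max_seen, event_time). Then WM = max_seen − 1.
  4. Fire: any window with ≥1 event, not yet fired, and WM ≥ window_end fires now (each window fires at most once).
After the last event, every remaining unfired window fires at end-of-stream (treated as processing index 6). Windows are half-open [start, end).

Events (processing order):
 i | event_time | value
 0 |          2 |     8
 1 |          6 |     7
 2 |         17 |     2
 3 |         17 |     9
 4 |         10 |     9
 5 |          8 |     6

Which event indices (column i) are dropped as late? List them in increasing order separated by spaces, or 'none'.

i=0 t=2 v=8: → [2,6); WM=1
i=1 t=6 v=7: → [6,10); WM=5
i=2 t=17 v=2: → [17,21); WM=16
i=3 t=17 v=9: → [17,21); WM=16
i=4 t=10 v=9: DROP (t<16-1); WM=16
i=5 t=8 v=6: DROP (t<16-1); WM=16

4 5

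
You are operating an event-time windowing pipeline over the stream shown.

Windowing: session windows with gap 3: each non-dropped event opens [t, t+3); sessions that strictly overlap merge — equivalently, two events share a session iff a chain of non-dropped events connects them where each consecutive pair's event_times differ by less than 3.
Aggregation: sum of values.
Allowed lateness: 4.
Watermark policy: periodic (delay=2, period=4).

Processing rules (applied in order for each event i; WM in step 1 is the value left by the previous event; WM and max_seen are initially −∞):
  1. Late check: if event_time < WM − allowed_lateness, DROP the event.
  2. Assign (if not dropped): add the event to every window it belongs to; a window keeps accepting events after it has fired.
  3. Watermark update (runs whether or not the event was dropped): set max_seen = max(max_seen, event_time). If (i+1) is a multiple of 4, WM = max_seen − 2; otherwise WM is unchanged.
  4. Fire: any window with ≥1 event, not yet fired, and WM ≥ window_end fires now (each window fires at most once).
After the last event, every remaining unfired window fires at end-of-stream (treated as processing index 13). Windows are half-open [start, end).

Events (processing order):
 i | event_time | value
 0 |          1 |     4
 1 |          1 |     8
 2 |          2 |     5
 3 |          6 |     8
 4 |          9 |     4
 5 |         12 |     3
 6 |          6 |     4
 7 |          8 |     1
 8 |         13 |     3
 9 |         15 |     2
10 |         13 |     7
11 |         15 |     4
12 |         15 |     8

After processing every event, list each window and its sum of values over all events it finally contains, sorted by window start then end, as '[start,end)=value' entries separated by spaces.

i=0 t=1 v=4: → [1,4); WM=−∞
i=1 t=1 v=8: → [1,4); WM=−∞
i=2 t=2 v=5: → [1,5); WM=−∞
i=3 t=6 v=8: → [6,9); WM=4
i=4 t=9 v=4: → [9,12); WM=4
i=5 t=12 v=3: → [12,15); WM=4
i=6 t=6 v=4: → [6,9); WM=4
i=7 t=8 v=1: → [6,12); WM=10
i=8 t=13 v=3: → [12,16); WM=10
i=9 t=15 v=2: → [12,18); WM=10
i=10 t=13 v=7: → [12,18); WM=10
i=11 t=15 v=4: → [12,18); WM=13
i=12 t=15 v=8: → [12,18); WM=13

[1,5)=17 [6,12)=17 [12,18)=27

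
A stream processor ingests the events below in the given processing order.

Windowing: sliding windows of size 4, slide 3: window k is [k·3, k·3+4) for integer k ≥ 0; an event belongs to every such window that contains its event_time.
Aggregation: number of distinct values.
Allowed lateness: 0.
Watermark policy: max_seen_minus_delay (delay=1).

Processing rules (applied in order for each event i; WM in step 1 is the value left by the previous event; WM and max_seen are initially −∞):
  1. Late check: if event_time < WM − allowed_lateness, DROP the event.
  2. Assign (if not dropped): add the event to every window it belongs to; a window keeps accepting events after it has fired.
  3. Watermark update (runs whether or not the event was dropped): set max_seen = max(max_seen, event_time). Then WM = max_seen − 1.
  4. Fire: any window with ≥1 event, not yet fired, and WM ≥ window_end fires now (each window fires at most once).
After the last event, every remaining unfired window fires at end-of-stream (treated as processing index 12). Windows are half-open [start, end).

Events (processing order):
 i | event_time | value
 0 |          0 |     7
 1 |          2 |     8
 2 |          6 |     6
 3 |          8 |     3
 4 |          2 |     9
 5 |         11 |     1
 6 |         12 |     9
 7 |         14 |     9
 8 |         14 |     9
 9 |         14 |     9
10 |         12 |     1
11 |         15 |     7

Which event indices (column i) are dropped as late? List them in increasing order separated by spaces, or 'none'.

i=0 t=0 v=7: → [0,4); WM=-1
i=1 t=2 v=8: → [0,4); WM=1
i=2 t=6 v=6: → [6,10),[3,7); WM=5; [0,4) fires=2
i=3 t=8 v=3: → [6,10); WM=7; [3,7) fires=1
i=4 t=2 v=9: DROP (t<7-0); WM=7
i=5 t=11 v=1: → [9,13); WM=10; [6,10) fires=2
i=6 t=12 v=9: → [12,16),[9,13); WM=11
i=7 t=14 v=9: → [12,16); WM=13; [9,13) fires=2
i=8 t=14 v=9: → [12,16); WM=13
i=9 t=14 v=9: → [12,16); WM=13
i=10 t=12 v=1: DROP (t<13-0); WM=13
i=11 t=15 v=7: → [15,19),[12,16); WM=14

4 10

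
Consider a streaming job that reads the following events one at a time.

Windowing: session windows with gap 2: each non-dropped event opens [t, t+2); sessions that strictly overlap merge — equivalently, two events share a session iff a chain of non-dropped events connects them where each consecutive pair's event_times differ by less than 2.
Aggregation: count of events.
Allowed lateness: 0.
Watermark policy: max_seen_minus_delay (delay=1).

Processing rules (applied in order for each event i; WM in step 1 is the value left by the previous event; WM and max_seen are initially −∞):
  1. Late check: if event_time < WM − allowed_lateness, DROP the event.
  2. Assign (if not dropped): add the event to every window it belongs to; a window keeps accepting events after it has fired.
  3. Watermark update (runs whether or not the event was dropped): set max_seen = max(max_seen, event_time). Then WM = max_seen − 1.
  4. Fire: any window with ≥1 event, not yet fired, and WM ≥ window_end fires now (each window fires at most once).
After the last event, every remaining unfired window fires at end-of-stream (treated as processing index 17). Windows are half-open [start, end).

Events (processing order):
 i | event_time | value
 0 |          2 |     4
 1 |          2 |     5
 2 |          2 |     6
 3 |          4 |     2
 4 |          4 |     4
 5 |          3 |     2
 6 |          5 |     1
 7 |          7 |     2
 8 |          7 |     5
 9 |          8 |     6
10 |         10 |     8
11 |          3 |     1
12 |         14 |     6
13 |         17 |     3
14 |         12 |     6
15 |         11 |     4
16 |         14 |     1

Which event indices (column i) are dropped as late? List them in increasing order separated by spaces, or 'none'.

i=0 t=2 v=4: → [2,4); WM=1
i=1 t=2 v=5: → [2,4); WM=1
i=2 t=2 v=6: → [2,4); WM=1
i=3 t=4 v=2: → [4,6); WM=3
i=4 t=4 v=4: → [4,6); WM=3
i=5 t=3 v=2: → [2,6); WM=3
i=6 t=5 v=1: → [2,7); WM=4
i=7 t=7 v=2: → [7,9); WM=6
i=8 t=7 v=5: → [7,9); WM=6
i=9 t=8 v=6: → [7,10); WM=7
i=10 t=10 v=8: → [10,12); WM=9
i=11 t=3 v=1: DROP (t<9-0); WM=9
i=12 t=14 v=6: → [14,16); WM=13
i=13 t=17 v=3: → [17,19); WM=16
i=14 t=12 v=6: DROP (t<16-0); WM=16
i=15 t=11 v=4: DROP (t<16-0); WM=16
i=16 t=14 v=1: DROP (t<16-0); WM=16

11 14 15 16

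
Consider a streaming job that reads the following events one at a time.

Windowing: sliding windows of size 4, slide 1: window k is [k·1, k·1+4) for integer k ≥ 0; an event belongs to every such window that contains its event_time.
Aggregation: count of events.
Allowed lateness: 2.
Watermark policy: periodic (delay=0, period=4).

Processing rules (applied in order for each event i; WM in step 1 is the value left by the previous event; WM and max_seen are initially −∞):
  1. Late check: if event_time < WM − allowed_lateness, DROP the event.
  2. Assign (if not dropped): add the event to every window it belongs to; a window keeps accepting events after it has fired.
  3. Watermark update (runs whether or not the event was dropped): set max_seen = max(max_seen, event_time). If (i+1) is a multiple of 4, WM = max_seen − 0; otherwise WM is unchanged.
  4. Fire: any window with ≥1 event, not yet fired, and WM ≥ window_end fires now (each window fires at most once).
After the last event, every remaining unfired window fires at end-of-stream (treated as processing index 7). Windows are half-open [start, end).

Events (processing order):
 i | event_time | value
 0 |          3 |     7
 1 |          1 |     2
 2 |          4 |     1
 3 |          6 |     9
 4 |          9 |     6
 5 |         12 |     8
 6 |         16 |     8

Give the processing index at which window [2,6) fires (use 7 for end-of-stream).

i=0 t=3 v=7: → [3,7),[2,6),[1,5),[0,4); WM=−∞
i=1 t=1 v=2: → [1,5),[0,4); WM=−∞
i=2 t=4 v=1: → [4,8),[3,7),[2,6),[1,5); WM=−∞
i=3 t=6 v=9: → [6,10),[5,9),[4,8),[3,7); WM=6; [0,4) fires=2 [1,5) fires=3 [2,6) fires=2
i=4 t=9 v=6: → [9,13),[8,12),[7,11),[6,10); WM=6
i=5 t=12 v=8: → [12,16),[11,15),[10,14),[9,13); WM=6
i=6 t=16 v=8: → [16,20),[15,19),[14,18),[13,17); WM=6

3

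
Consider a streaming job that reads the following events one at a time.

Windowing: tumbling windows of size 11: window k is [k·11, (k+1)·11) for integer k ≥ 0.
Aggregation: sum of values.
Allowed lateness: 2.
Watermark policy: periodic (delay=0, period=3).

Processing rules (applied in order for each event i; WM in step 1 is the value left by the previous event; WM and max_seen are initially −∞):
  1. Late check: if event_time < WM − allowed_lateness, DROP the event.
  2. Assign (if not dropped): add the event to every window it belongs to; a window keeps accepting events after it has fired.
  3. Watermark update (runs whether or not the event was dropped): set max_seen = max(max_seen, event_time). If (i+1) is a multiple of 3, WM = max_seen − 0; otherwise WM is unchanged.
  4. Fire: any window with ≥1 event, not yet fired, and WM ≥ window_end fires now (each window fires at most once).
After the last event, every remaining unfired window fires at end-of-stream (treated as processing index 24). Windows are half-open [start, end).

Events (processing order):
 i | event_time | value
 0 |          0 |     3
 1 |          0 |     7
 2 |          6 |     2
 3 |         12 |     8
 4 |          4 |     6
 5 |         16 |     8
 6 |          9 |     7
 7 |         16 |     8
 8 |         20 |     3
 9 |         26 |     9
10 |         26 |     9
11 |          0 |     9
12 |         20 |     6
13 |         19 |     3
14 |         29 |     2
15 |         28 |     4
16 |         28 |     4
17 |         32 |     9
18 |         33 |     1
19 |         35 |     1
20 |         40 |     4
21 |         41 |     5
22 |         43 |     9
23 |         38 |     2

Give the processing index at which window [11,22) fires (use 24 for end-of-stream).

i=0 t=0 v=3: → [0,11); WM=−∞
i=1 t=0 v=7: → [0,11); WM=−∞
i=2 t=6 v=2: → [0,11); WM=6
i=3 t=12 v=8: → [11,22); WM=6
i=4 t=4 v=6: → [0,11); WM=6
i=5 t=16 v=8: → [11,22); WM=16; [0,11) fires=18
i=6 t=9 v=7: DROP (t<16-2); WM=16
i=7 t=16 v=8: → [11,22); WM=16
i=8 t=20 v=3: → [11,22); WM=20
i=9 t=26 v=9: → [22,33); WM=20
i=10 t=26 v=9: → [22,33); WM=20
i=11 t=0 v=9: DROP (t<20-2); WM=26; [11,22) fires=27
i=12 t=20 v=6: DROP (t<26-2); WM=26
i=13 t=19 v=3: DROP (t<26-2); WM=26
i=14 t=29 v=2: → [22,33); WM=29
i=15 t=28 v=4: → [22,33); WM=29
i=16 t=28 v=4: → [22,33); WM=29
i=17 t=32 v=9: → [22,33); WM=32
i=18 t=33 v=1: → [33,44); WM=32
i=19 t=35 v=1: → [33,44); WM=32
i=20 t=40 v=4: → [33,44); WM=40; [22,33) fires=37
i=21 t=41 v=5: → [33,44); WM=40
i=22 t=43 v=9: → [33,44); WM=40
i=23 t=38 v=2: → [33,44); WM=43

11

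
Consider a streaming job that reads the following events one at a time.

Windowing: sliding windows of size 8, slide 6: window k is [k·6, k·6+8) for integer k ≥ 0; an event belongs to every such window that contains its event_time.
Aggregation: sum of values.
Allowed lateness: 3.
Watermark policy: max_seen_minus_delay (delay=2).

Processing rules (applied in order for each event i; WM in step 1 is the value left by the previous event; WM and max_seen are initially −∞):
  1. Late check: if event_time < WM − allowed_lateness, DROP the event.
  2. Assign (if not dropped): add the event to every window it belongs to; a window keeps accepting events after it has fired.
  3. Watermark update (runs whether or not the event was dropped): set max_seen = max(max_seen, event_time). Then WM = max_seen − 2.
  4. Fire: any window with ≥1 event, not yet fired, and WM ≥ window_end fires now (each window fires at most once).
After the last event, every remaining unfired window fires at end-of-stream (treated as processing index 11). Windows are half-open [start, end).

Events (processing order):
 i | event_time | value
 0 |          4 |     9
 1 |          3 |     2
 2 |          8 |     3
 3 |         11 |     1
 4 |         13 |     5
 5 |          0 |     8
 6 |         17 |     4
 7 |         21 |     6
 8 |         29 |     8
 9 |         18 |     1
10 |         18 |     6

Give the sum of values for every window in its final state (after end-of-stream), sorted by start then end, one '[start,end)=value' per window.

i=0 t=4 v=9: → [0,8); WM=2
i=1 t=3 v=2: → [0,8); WM=2
i=2 t=8 v=3: → [6,14); WM=6
i=3 t=11 v=1: → [6,14); WM=9; [0,8) fires=11
i=4 t=13 v=5: → [12,20),[6,14); WM=11
i=5 t=0 v=8: DROP (t<11-3); WM=11
i=6 t=17 v=4: → [12,20); WM=15; [6,14) fires=9
i=7 t=21 v=6: → [18,26); WM=19
i=8 t=29 v=8: → [24,32); WM=27; [12,20) fires=9 [18,26) fires=6
i=9 t=18 v=1: DROP (t<27-3); WM=27
i=10 t=18 v=6: DROP (t<27-3); WM=27

[0,8)=11 [6,14)=9 [12,20)=9 [18,26)=6 [24,32)=8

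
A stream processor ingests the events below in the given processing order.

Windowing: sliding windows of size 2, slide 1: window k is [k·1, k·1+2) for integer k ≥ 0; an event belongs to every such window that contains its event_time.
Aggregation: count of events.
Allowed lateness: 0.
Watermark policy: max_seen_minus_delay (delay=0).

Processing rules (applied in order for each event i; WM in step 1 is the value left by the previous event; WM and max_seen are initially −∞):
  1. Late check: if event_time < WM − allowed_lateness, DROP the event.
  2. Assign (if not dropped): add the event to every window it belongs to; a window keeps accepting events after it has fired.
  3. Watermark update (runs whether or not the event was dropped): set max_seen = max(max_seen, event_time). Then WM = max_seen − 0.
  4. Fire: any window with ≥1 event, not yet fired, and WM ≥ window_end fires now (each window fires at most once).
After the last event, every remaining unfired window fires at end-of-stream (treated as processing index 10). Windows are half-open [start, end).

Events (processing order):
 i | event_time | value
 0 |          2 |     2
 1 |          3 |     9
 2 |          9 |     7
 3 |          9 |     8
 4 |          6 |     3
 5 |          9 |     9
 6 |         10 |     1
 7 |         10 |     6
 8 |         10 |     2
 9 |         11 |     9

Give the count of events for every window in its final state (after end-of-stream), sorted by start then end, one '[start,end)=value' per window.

[1,3)=1 [2,4)=2 [3,5)=1 [8,10)=3 [9,11)=6 [10,12)=4 [11,13)=1

i=0 t=2 v=2: → [2,4),[1,3); WM=2
i=1 t=3 v=9: → [3,5),[2,4); WM=3; [1,3) fires=1
i=2 t=9 v=7: → [9,11),[8,10); WM=9; [2,4) fires=2 [3,5) fires=1
i=3 t=9 v=8: → [9,11),[8,10); WM=9
i=4 t=6 v=3: DROP (t<9-0); WM=9
i=5 t=9 v=9: → [9,11),[8,10); WM=9
i=6 t=10 v=1: → [10,12),[9,11); WM=10; [8,10) fires=3
i=7 t=10 v=6: → [10,12),[9,11); WM=10
i=8 t=10 v=2: → [10,12),[9,11); WM=10
i=9 t=11 v=9: → [11,13),[10,12); WM=11; [9,11) fires=6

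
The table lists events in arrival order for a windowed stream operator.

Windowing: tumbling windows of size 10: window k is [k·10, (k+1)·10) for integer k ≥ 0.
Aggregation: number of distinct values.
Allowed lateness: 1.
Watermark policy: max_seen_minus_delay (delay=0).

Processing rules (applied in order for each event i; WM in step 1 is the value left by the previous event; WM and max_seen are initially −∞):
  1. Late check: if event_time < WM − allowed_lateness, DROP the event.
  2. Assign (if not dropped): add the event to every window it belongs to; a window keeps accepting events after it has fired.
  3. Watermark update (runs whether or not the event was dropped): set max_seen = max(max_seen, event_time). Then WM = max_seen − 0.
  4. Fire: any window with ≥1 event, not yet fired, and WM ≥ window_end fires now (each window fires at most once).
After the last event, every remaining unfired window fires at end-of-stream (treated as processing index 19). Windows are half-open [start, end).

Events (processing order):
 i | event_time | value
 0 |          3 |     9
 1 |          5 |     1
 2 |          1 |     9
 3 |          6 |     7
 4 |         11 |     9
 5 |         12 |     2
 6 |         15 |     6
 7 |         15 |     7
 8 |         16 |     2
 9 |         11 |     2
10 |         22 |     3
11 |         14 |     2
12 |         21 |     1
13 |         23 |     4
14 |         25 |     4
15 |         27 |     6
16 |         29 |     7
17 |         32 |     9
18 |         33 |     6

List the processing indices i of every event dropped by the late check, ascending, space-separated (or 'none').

i=0 t=3 v=9: → [0,10); WM=3
i=1 t=5 v=1: → [0,10); WM=5
i=2 t=1 v=9: DROP (t<5-1); WM=5
i=3 t=6 v=7: → [0,10); WM=6
i=4 t=11 v=9: → [10,20); WM=11; [0,10) fires=3
i=5 t=12 v=2: → [10,20); WM=12
i=6 t=15 v=6: → [10,20); WM=15
i=7 t=15 v=7: → [10,20); WM=15
i=8 t=16 v=2: → [10,20); WM=16
i=9 t=11 v=2: DROP (t<16-1); WM=16
i=10 t=22 v=3: → [20,30); WM=22; [10,20) fires=4
i=11 t=14 v=2: DROP (t<22-1); WM=22
i=12 t=21 v=1: → [20,30); WM=22
i=13 t=23 v=4: → [20,30); WM=23
i=14 t=25 v=4: → [20,30); WM=25
i=15 t=27 v=6: → [20,30); WM=27
i=16 t=29 v=7: → [20,30); WM=29
i=17 t=32 v=9: → [30,40); WM=32; [20,30) fires=5
i=18 t=33 v=6: → [30,40); WM=33

2 9 11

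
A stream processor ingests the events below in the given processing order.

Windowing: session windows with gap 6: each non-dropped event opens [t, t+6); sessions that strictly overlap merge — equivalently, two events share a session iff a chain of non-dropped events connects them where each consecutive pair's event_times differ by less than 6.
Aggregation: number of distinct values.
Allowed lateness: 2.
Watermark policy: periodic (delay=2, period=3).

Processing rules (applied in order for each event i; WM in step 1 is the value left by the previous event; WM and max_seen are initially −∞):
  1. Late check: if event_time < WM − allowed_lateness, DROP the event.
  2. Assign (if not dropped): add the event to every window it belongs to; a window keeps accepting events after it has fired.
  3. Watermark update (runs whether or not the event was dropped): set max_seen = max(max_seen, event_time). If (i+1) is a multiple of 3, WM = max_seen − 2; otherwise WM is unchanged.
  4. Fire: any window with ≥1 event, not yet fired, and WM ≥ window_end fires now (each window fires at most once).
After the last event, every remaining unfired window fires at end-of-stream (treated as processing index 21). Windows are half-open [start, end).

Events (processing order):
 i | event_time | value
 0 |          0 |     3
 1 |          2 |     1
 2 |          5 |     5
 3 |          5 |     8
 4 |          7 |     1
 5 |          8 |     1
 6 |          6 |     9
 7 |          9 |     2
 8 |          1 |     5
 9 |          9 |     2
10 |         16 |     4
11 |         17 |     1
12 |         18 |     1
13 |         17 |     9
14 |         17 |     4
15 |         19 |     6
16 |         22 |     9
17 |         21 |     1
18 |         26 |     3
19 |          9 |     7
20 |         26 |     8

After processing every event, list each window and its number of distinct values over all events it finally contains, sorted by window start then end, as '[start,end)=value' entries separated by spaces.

[0,15)=6 [16,32)=6

i=0 t=0 v=3: → [0,6); WM=−∞
i=1 t=2 v=1: → [0,8); WM=−∞
i=2 t=5 v=5: → [0,11); WM=3
i=3 t=5 v=8: → [0,11); WM=3
i=4 t=7 v=1: → [0,13); WM=3
i=5 t=8 v=1: → [0,14); WM=6
i=6 t=6 v=9: → [0,14); WM=6
i=7 t=9 v=2: → [0,15); WM=6
i=8 t=1 v=5: DROP (t<6-2); WM=7
i=9 t=9 v=2: → [0,15); WM=7
i=10 t=16 v=4: → [16,22); WM=7
i=11 t=17 v=1: → [16,23); WM=15
i=12 t=18 v=1: → [16,24); WM=15
i=13 t=17 v=9: → [16,24); WM=15
i=14 t=17 v=4: → [16,24); WM=16
i=15 t=19 v=6: → [16,25); WM=16
i=16 t=22 v=9: → [16,28); WM=16
i=17 t=21 v=1: → [16,28); WM=20
i=18 t=26 v=3: → [16,32); WM=20
i=19 t=9 v=7: DROP (t<20-2); WM=20
i=20 t=26 v=8: → [16,32); WM=24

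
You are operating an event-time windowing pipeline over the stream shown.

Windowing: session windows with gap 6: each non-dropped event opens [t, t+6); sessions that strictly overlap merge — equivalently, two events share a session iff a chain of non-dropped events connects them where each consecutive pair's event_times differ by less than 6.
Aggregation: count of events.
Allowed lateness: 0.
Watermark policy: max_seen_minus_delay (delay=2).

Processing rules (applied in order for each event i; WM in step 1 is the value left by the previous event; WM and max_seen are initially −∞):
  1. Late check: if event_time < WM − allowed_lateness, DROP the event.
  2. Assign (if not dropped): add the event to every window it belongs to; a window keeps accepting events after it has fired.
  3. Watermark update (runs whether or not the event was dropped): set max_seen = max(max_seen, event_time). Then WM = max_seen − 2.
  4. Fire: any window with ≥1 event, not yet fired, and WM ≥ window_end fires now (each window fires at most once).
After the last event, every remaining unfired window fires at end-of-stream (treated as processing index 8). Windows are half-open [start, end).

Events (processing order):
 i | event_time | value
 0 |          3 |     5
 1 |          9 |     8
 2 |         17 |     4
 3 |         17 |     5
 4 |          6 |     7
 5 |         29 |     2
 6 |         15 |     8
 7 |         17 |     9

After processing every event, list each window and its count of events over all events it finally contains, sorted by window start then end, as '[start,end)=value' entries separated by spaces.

[3,9)=1 [9,15)=1 [17,23)=2 [29,35)=1

i=0 t=3 v=5: → [3,9); WM=1
i=1 t=9 v=8: → [9,15); WM=7
i=2 t=17 v=4: → [17,23); WM=15
i=3 t=17 v=5: → [17,23); WM=15
i=4 t=6 v=7: DROP (t<15-0); WM=15
i=5 t=29 v=2: → [29,35); WM=27
i=6 t=15 v=8: DROP (t<27-0); WM=27
i=7 t=17 v=9: DROP (t<27-0); WM=27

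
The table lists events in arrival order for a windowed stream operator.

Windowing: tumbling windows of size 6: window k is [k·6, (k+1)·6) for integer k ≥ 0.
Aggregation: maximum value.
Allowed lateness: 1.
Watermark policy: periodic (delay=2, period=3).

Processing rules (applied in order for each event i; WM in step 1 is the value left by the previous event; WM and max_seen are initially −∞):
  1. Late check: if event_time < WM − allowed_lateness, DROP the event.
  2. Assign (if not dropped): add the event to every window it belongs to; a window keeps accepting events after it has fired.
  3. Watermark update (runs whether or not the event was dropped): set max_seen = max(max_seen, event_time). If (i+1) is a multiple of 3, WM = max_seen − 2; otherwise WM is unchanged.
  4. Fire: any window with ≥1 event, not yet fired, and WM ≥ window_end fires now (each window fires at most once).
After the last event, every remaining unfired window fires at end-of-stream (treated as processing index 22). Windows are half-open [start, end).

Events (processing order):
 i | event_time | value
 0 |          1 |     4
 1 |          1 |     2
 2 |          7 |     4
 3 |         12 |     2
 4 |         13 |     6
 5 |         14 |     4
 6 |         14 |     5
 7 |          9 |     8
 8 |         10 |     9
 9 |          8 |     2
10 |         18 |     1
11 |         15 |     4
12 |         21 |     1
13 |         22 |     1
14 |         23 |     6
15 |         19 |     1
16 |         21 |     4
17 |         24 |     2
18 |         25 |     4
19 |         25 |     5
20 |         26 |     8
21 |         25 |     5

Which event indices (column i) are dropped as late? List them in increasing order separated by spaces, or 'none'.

i=0 t=1 v=4: → [0,6); WM=−∞
i=1 t=1 v=2: → [0,6); WM=−∞
i=2 t=7 v=4: → [6,12); WM=5
i=3 t=12 v=2: → [12,18); WM=5
i=4 t=13 v=6: → [12,18); WM=5
i=5 t=14 v=4: → [12,18); WM=12; [0,6) fires=4 [6,12) fires=4
i=6 t=14 v=5: → [12,18); WM=12
i=7 t=9 v=8: DROP (t<12-1); WM=12
i=8 t=10 v=9: DROP (t<12-1); WM=12
i=9 t=8 v=2: DROP (t<12-1); WM=12
i=10 t=18 v=1: → [18,24); WM=12
i=11 t=15 v=4: → [12,18); WM=16
i=12 t=21 v=1: → [18,24); WM=16
i=13 t=22 v=1: → [18,24); WM=16
i=14 t=23 v=6: → [18,24); WM=21; [12,18) fires=6
i=15 t=19 v=1: DROP (t<21-1); WM=21
i=16 t=21 v=4: → [18,24); WM=21
i=17 t=24 v=2: → [24,30); WM=22
i=18 t=25 v=4: → [24,30); WM=22
i=19 t=25 v=5: → [24,30); WM=22
i=20 t=26 v=8: → [24,30); WM=24; [18,24) fires=6
i=21 t=25 v=5: → [24,30); WM=24

7 8 9 15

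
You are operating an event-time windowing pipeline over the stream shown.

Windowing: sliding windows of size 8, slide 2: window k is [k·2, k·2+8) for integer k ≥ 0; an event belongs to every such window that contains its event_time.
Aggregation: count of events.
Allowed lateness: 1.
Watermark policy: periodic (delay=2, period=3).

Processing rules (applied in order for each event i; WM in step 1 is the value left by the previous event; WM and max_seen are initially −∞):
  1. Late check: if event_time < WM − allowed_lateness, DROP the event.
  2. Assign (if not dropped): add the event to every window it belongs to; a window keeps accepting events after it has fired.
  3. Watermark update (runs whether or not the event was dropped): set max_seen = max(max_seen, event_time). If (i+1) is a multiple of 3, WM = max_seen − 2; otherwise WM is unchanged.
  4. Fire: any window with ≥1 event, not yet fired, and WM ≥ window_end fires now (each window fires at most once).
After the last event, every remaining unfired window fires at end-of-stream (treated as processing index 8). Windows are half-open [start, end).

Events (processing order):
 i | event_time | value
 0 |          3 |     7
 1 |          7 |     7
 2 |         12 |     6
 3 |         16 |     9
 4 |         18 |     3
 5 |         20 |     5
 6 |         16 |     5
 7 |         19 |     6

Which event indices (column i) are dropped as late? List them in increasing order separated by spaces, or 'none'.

6

i=0 t=3 v=7: → [2,10),[0,8); WM=−∞
i=1 t=7 v=7: → [6,14),[4,12),[2,10),[0,8); WM=−∞
i=2 t=12 v=6: → [12,20),[10,18),[8,16),[6,14); WM=10; [0,8) fires=2 [2,10) fires=2
i=3 t=16 v=9: → [16,24),[14,22),[12,20),[10,18); WM=10
i=4 t=18 v=3: → [18,26),[16,24),[14,22),[12,20); WM=10
i=5 t=20 v=5: → [20,28),[18,26),[16,24),[14,22); WM=18; [4,12) fires=1 [6,14) fires=2 [8,16) fires=1 [10,18) fires=2
i=6 t=16 v=5: DROP (t<18-1); WM=18
i=7 t=19 v=6: → [18,26),[16,24),[14,22),[12,20); WM=18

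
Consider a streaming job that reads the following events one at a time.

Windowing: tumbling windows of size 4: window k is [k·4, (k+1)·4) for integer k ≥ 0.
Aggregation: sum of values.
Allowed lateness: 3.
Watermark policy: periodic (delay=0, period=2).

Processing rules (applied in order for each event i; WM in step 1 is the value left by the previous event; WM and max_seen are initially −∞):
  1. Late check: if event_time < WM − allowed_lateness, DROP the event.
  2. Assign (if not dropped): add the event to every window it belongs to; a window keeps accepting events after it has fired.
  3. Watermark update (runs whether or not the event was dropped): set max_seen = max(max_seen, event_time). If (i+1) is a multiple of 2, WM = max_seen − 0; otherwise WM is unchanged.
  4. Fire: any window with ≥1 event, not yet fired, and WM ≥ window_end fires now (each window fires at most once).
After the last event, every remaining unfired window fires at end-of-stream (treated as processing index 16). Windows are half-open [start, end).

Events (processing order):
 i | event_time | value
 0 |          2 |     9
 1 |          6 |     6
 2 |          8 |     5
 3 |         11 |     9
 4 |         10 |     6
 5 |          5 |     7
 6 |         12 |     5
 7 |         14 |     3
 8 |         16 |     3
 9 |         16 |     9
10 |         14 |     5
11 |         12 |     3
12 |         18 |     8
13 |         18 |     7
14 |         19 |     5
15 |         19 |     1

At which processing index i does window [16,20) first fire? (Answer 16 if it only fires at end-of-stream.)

i=0 t=2 v=9: → [0,4); WM=−∞
i=1 t=6 v=6: → [4,8); WM=6; [0,4) fires=9
i=2 t=8 v=5: → [8,12); WM=6
i=3 t=11 v=9: → [8,12); WM=11; [4,8) fires=6
i=4 t=10 v=6: → [8,12); WM=11
i=5 t=5 v=7: DROP (t<11-3); WM=11
i=6 t=12 v=5: → [12,16); WM=11
i=7 t=14 v=3: → [12,16); WM=14; [8,12) fires=20
i=8 t=16 v=3: → [16,20); WM=14
i=9 t=16 v=9: → [16,20); WM=16; [12,16) fires=8
i=10 t=14 v=5: → [12,16); WM=16
i=11 t=12 v=3: DROP (t<16-3); WM=16
i=12 t=18 v=8: → [16,20); WM=16
i=13 t=18 v=7: → [16,20); WM=18
i=14 t=19 v=5: → [16,20); WM=18
i=15 t=19 v=1: → [16,20); WM=19

16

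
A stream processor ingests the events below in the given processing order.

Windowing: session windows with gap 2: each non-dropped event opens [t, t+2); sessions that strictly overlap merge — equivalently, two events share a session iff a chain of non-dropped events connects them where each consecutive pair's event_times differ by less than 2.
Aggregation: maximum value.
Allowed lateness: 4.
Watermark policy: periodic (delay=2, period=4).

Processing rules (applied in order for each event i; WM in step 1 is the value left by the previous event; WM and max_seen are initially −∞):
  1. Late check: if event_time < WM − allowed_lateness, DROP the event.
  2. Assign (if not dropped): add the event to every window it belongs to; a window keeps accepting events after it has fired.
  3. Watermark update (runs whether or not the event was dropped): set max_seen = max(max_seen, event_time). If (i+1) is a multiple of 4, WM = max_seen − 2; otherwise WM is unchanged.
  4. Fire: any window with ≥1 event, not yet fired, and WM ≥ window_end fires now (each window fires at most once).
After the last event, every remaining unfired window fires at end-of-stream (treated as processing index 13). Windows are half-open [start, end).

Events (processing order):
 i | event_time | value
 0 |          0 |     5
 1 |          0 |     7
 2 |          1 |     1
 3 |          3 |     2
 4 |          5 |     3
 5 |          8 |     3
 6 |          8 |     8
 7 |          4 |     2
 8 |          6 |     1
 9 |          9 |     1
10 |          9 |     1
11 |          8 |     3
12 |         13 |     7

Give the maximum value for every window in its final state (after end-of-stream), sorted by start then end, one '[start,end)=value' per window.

[0,3)=7 [3,8)=3 [8,11)=8 [13,15)=7

i=0 t=0 v=5: → [0,2); WM=−∞
i=1 t=0 v=7: → [0,2); WM=−∞
i=2 t=1 v=1: → [0,3); WM=−∞
i=3 t=3 v=2: → [3,5); WM=1
i=4 t=5 v=3: → [5,7); WM=1
i=5 t=8 v=3: → [8,10); WM=1
i=6 t=8 v=8: → [8,10); WM=1
i=7 t=4 v=2: → [3,7); WM=6
i=8 t=6 v=1: → [3,8); WM=6
i=9 t=9 v=1: → [8,11); WM=6
i=10 t=9 v=1: → [8,11); WM=6
i=11 t=8 v=3: → [8,11); WM=7
i=12 t=13 v=7: → [13,15); WM=7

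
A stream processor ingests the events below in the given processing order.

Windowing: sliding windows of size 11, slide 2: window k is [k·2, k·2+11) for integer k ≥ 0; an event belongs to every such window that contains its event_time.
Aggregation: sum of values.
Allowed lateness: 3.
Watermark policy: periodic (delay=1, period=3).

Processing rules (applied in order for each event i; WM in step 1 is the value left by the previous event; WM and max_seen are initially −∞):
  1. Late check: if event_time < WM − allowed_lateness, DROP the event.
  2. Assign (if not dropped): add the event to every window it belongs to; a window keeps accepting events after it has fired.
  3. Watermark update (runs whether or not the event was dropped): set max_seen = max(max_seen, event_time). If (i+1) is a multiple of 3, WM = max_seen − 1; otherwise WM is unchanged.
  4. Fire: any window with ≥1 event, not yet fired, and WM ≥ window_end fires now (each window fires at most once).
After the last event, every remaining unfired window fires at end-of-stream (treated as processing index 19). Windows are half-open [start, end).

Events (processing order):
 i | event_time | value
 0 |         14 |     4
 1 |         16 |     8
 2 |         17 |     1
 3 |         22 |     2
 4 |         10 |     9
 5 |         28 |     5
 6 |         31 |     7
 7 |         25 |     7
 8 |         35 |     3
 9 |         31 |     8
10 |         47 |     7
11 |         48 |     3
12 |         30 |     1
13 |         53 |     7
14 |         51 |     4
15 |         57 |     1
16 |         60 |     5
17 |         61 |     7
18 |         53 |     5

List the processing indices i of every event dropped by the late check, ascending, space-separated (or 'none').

i=0 t=14 v=4: → [14,25),[12,23),[10,21),[8,19),[6,17),[4,15); WM=−∞
i=1 t=16 v=8: → [16,27),[14,25),[12,23),[10,21),[8,19),[6,17); WM=−∞
i=2 t=17 v=1: → [16,27),[14,25),[12,23),[10,21),[8,19); WM=16; [4,15) fires=4
i=3 t=22 v=2: → [22,33),[20,31),[18,29),[16,27),[14,25),[12,23); WM=16
i=4 t=10 v=9: DROP (t<16-3); WM=16
i=5 t=28 v=5: → [28,39),[26,37),[24,35),[22,33),[20,31),[18,29); WM=27; [6,17) fires=12 [8,19) fires=13 [10,21) fires=13 [12,23) fires=15 [14,25) fires=15 [16,27) fires=11
i=6 t=31 v=7: → [30,41),[28,39),[26,37),[24,35),[22,33); WM=27
i=7 t=25 v=7: → [24,35),[22,33),[20,31),[18,29),[16,27); WM=27
i=8 t=35 v=3: → [34,45),[32,43),[30,41),[28,39),[26,37); WM=34; [18,29) fires=14 [20,31) fires=14 [22,33) fires=21
i=9 t=31 v=8: → [30,41),[28,39),[26,37),[24,35),[22,33); WM=34
i=10 t=47 v=7: → [46,57),[44,55),[42,53),[40,51),[38,49); WM=34
i=11 t=48 v=3: → [48,59),[46,57),[44,55),[42,53),[40,51),[38,49); WM=47; [24,35) fires=27 [26,37) fires=23 [28,39) fires=23 [30,41) fires=18 [32,43) fires=3 [34,45) fires=3
i=12 t=30 v=1: DROP (t<47-3); WM=47
i=13 t=53 v=7: → [52,63),[50,61),[48,59),[46,57),[44,55); WM=47
i=14 t=51 v=4: → [50,61),[48,59),[46,57),[44,55),[42,53); WM=52; [38,49) fires=10 [40,51) fires=10
i=15 t=57 v=1: → [56,67),[54,65),[52,63),[50,61),[48,59); WM=52
i=16 t=60 v=5: → [60,71),[58,69),[56,67),[54,65),[52,63),[50,61); WM=52
i=17 t=61 v=7: → [60,71),[58,69),[56,67),[54,65),[52,63); WM=60; [42,53) fires=14 [44,55) fires=21 [46,57) fires=21 [48,59) fires=15
i=18 t=53 v=5: DROP (t<60-3); WM=60

4 12 18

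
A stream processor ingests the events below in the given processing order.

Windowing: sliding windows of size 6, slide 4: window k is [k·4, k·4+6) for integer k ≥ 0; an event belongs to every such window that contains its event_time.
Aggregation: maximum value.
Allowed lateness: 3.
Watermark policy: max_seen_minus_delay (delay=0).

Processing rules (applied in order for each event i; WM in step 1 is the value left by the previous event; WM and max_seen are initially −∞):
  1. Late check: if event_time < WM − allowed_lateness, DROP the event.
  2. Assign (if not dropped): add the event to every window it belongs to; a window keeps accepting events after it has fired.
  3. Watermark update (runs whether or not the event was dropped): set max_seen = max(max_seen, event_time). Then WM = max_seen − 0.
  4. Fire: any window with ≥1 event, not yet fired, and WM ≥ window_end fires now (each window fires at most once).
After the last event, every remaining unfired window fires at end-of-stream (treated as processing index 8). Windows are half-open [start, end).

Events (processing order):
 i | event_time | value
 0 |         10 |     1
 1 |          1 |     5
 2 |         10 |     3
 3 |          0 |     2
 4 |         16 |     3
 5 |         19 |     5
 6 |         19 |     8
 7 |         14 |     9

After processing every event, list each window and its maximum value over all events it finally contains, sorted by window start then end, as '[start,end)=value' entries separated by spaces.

i=0 t=10 v=1: → [8,14); WM=10
i=1 t=1 v=5: DROP (t<10-3); WM=10
i=2 t=10 v=3: → [8,14); WM=10
i=3 t=0 v=2: DROP (t<10-3); WM=10
i=4 t=16 v=3: → [16,22),[12,18); WM=16; [8,14) fires=3
i=5 t=19 v=5: → [16,22); WM=19; [12,18) fires=3
i=6 t=19 v=8: → [16,22); WM=19
i=7 t=14 v=9: DROP (t<19-3); WM=19

[8,14)=3 [12,18)=3 [16,22)=8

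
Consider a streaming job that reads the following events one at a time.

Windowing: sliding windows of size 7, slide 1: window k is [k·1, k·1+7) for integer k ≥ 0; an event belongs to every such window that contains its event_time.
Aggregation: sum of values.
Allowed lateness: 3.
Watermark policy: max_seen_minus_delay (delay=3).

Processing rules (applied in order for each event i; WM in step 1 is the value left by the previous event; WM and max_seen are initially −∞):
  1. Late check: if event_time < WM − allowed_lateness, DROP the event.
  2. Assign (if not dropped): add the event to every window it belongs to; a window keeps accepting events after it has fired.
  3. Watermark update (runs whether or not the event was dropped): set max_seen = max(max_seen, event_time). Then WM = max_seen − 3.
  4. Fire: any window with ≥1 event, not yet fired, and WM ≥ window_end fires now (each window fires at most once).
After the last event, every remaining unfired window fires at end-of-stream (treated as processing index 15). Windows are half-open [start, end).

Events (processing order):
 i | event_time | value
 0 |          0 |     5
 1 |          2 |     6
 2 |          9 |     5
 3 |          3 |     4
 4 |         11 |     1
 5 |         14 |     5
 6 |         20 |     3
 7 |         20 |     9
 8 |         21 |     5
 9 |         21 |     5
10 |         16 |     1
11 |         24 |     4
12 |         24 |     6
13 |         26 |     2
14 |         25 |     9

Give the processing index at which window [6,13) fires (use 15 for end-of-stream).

i=0 t=0 v=5: → [0,7); WM=-3
i=1 t=2 v=6: → [2,9),[1,8),[0,7); WM=-1
i=2 t=9 v=5: → [9,16),[8,15),[7,14),[6,13),[5,12),[4,11),[3,10); WM=6
i=3 t=3 v=4: → [3,10),[2,9),[1,8),[0,7); WM=6
i=4 t=11 v=1: → [11,18),[10,17),[9,16),[8,15),[7,14),[6,13),[5,12); WM=8; [0,7) fires=15 [1,8) fires=10
i=5 t=14 v=5: → [14,21),[13,20),[12,19),[11,18),[10,17),[9,16),[8,15); WM=11; [2,9) fires=10 [3,10) fires=9 [4,11) fires=5
i=6 t=20 v=3: → [20,27),[19,26),[18,25),[17,24),[16,23),[15,22),[14,21); WM=17; [5,12) fires=6 [6,13) fires=6 [7,14) fires=6 [8,15) fires=11 [9,16) fires=11 [10,17) fires=6
i=7 t=20 v=9: → [20,27),[19,26),[18,25),[17,24),[16,23),[15,22),[14,21); WM=17
i=8 t=21 v=5: → [21,28),[20,27),[19,26),[18,25),[17,24),[16,23),[15,22); WM=18; [11,18) fires=6
i=9 t=21 v=5: → [21,28),[20,27),[19,26),[18,25),[17,24),[16,23),[15,22); WM=18
i=10 t=16 v=1: → [16,23),[15,22),[14,21),[13,20),[12,19),[11,18),[10,17); WM=18
i=11 t=24 v=4: → [24,31),[23,30),[22,29),[21,28),[20,27),[19,26),[18,25); WM=21; [12,19) fires=6 [13,20) fires=6 [14,21) fires=18
i=12 t=24 v=6: → [24,31),[23,30),[22,29),[21,28),[20,27),[19,26),[18,25); WM=21
i=13 t=26 v=2: → [26,33),[25,32),[24,31),[23,30),[22,29),[21,28),[20,27); WM=23; [15,22) fires=23 [16,23) fires=23
i=14 t=25 v=9: → [25,32),[24,31),[23,30),[22,29),[21,28),[20,27),[19,26); WM=23

6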